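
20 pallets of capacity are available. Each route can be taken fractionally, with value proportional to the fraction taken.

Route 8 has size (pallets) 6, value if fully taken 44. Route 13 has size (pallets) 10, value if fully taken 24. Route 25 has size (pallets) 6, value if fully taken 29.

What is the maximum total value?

Rank by value-to-size ratio: Route 8 44/6≈7.33, Route 25 29/6≈4.83, Route 13 24/10≈2.4.
Take all of Route 8 (6 pallets, value 44) → 14 pallets left.
Take all of Route 25 (6 pallets, value 29) → 8 pallets left.
8 pallets left: a 8/10 share of Route 13 gives 24×8/10 = 19.2.
Total value = 92.2.

92.2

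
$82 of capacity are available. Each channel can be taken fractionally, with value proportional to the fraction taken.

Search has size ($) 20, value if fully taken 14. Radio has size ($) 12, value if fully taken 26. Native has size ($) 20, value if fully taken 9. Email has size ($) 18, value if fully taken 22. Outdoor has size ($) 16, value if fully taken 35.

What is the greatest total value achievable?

Rank by value-to-size ratio: Outdoor 35/16≈2.19, Radio 26/12≈2.17, Email 22/18≈1.22, Search 14/20≈0.7, Native 9/20≈0.45.
Take all of Outdoor (16 $, value 35) — 66 $ left.
Radio: take in full, 12 $ for value 26 — 54 left.
Email: take in full, 18 $ for value 22 — 36 left.
Take all of Search (20 $, value 14) — 16 $ left.
Fill the last 16 $ with part of Native: 16/20 of it earns 7.2.
Total value = 104.2.

104.2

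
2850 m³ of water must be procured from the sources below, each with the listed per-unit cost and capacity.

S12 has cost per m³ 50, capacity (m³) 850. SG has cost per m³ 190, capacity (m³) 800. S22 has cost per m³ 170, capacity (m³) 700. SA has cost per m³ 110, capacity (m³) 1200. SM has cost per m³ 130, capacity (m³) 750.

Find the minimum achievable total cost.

280500

Fill from the cheapest source first.
S12 (50): use full 850 ; 2000 m³ to go.
SA at 110: take all 1200 m³ ; 800 still needed.
SM (130): use full 750 ; 50 m³ to go.
S22 (170): take the remaining 50 ; done.
SG: unused.
Cost = 850×50 + 1200×110 + 750×130 + 50×170 = 280500.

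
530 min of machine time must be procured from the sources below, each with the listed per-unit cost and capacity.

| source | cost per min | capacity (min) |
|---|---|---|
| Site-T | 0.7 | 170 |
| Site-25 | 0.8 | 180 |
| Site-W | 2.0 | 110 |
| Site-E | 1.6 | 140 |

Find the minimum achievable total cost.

567

Use sources in increasing cost order.
Take 170 from Site-T at 0.7 ; need 360 more.
Site-25 at 0.8: take all 180 min ; 180 still needed.
Site-E (1.6): use full 140 ; 40 min to go.
Take 40 from Site-W at 2.0 to finish.
Cost = 170×0.7 + 180×0.8 + 140×1.6 + 40×2.0 = 567.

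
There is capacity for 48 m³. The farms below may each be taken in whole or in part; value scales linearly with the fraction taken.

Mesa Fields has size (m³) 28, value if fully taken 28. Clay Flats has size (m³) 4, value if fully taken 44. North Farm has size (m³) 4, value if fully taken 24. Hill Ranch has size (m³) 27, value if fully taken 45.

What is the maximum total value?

Best value per unit of size first: Clay Flats 44/4≈11, North Farm 24/4≈6, Hill Ranch 45/27≈1.67, Mesa Fields 28/28≈1.
Clay Flats: take in full, 4 m³ for value 44 → 44 left.
North Farm: take in full, 4 m³ for value 24 → 40 left.
Hill Ranch: take in full, 27 m³ for value 45 → 13 left.
13 m³ left: a 13/28 share of Mesa Fields gives 28×13/28 = 13.
Total value = 126.

126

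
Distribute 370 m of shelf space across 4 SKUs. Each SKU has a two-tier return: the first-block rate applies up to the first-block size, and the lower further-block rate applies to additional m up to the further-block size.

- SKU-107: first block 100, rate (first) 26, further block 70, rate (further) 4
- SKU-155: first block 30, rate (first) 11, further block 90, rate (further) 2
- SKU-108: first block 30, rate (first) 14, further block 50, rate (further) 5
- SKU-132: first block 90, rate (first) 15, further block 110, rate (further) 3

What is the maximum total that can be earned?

Rank every tier by rate: SKU-107/first 26 > SKU-132/first 15 > SKU-108/first 14 > SKU-155/first 11 > SKU-108/second 5 > SKU-107/second 4 > SKU-132/second 3 > SKU-155/second 2.
SKU-107 first at 26: fill all 100 → 270 left.
SKU-132 first at 15: fill all 90 → 180 left.
Fill SKU-108 first block (30 at 14) → 150 left.
SKU-155 first at 11: fill all 30 → 120 left.
Fill SKU-108 second block (50 at 5) → 70 left.
Fill SKU-107 second block (70 at 4) → 0 left.
Total = 26×100 + 15×90 + 14×30 + 11×30 + 5×50 + 4×70 = 5230.

5230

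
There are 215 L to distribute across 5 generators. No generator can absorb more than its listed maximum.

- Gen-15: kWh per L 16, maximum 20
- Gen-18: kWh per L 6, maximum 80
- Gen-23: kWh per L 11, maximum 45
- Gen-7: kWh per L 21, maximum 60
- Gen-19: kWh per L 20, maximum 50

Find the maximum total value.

Order the generators by kWh per L: Gen-7 21 > Gen-19 20 > Gen-15 16 > Gen-23 11 > Gen-18 6.
Gen-7 takes 60 to reach its cap of 60 — 155 left.
Gen-19: +50 to 50 (cap) — 105 left.
Gen-15 takes 20 to reach its cap of 20 — 85 left.
Gen-23 takes 45 to reach its cap of 45 — 40 left.
Gen-18 has room for 80 but only 40 remain, so it gets 40.
Total = 16×20 + 6×40 + 11×45 + 21×60 + 20×50 = 3315.

3315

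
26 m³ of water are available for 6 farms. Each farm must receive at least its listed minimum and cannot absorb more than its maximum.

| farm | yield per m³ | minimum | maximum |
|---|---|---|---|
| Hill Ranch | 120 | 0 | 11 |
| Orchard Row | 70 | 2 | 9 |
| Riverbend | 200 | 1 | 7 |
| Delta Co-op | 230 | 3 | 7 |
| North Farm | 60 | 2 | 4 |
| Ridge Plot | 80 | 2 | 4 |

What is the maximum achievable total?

4150

Meeting every minimum uses 0+2+1+3+2+2 = 10 m³, leaving 16.
Rank by yield per m³: Delta Co-op 230 > Riverbend 200 > Hill Ranch 120 > Ridge Plot 80 > Orchard Row 70 > North Farm 60.
Delta Co-op takes 4 more to reach its cap of 7 ; 12 left.
Riverbend: +6 to 7 (cap) ; 6 left.
Hill Ranch: +6 (room for 11) → 6. Pool exhausted.
Total = 120×6 + 70×2 + 200×7 + 230×7 + 60×2 + 80×2 = 4150.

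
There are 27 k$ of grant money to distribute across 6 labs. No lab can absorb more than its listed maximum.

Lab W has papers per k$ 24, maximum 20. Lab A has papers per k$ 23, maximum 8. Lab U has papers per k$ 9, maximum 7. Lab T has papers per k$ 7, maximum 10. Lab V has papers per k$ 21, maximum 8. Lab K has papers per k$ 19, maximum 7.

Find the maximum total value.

641

Order the labs by papers per k$: Lab W 24 > Lab A 23 > Lab V 21 > Lab K 19 > Lab U 9 > Lab T 7.
Give Lab W 20 to hit its cap of 20 → 7 left.
Only 7 left; Lab A takes them to reach 7.
Total = 24×20 + 23×7 = 641.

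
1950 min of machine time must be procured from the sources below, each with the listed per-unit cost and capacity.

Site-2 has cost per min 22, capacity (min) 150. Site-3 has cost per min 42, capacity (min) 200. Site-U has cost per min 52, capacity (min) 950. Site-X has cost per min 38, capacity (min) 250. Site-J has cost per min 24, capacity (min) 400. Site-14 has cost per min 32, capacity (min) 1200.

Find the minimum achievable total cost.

Cheapest first:
Take 150 from Site-2 at 22 — need 1800 more.
Site-J (24): use full 400 — 1400 min to go.
Take 1200 from Site-14 at 32 — need 200 more.
Site-X (38): take the remaining 200 — done.
Site-3, Site-U: unused.
Cost = 150×22 + 400×24 + 1200×32 + 200×38 = 58900.

58900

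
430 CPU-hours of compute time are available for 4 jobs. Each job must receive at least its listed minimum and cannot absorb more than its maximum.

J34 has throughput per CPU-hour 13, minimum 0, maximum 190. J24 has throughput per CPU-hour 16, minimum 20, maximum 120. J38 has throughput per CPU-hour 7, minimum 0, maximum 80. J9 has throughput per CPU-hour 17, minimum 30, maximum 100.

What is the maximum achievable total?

Meeting every minimum uses 0+20+0+30 = 50 CPU-hours, leaving 380.
Order the jobs by throughput per CPU-hour: J9 17 > J24 16 > J34 13 > J38 7.
J9 takes 70 more to reach its cap of 100 ; 310 left.
J24 takes 100 more to reach its cap of 120 ; 210 left.
Give J34 190 more to hit its cap of 190 ; 20 left.
J38: +20 (room for 80) → 20. Pool exhausted.
Total = 13×190 + 16×120 + 7×20 + 17×100 = 6230.

6230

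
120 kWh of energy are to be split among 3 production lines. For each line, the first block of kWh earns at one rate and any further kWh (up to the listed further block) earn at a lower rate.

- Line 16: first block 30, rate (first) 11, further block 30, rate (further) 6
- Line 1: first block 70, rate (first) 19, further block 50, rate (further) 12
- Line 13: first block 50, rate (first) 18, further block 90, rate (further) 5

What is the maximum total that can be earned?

2230

Treat each block as its own option and order by rate: Line 1/first 19 > Line 13/first 18 > Line 1/second 12 > Line 16/first 11 > Line 16/second 6 > Line 13/second 5.
Fill Line 1 first block (70 at 19) ; 50 left.
Line 13 first at 18: fill all 50 ; 0 left.
Total = 19×70 + 18×50 = 2230.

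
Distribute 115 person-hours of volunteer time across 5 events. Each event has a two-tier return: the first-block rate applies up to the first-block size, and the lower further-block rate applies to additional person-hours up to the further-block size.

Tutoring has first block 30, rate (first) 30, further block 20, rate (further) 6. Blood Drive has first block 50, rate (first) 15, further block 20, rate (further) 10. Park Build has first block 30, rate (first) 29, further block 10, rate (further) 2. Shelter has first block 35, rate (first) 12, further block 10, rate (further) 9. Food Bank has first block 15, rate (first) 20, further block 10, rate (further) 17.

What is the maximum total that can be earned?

2690

Rank every tier by rate: Tutoring/tier1 30 > Park Build/tier1 29 > Food Bank/tier1 20 > Food Bank/tier2 17 > Blood Drive/tier1 15 > Shelter/tier1 12 > Blood Drive/tier2 10 > Shelter/tier2 9 > Tutoring/tier2 6 > Park Build/tier2 2.
Fill Tutoring tier1 block (30 at 30) → 85 left.
Park Build tier1 at 29: fill all 30 → 55 left.
Food Bank tier1 at 20: fill all 15 → 40 left.
Food Bank/tier2 (17): +10 → 30 left.
Blood Drive tier1 at 15: only 30 left, fill 30.
Total = 30×30 + 29×30 + 20×15 + 17×10 + 15×30 = 2690.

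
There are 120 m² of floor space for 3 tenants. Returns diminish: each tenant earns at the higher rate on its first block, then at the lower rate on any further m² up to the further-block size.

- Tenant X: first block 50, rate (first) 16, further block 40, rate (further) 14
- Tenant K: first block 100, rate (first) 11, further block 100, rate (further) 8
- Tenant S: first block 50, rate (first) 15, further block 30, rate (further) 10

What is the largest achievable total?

Rank every tier by rate: Tenant X/tier1 16 > Tenant S/tier1 15 > Tenant X/tier2 14 > Tenant K/tier1 11 > Tenant S/tier2 10 > Tenant K/tier2 8.
Fill Tenant X tier1 block (50 at 16) — 70 left.
Tenant S/tier1 (15): +50 — 20 left.
20 remain; put them into Tenant X tier2 at 14.
Total = 16×50 + 15×50 + 14×20 = 1830.

1830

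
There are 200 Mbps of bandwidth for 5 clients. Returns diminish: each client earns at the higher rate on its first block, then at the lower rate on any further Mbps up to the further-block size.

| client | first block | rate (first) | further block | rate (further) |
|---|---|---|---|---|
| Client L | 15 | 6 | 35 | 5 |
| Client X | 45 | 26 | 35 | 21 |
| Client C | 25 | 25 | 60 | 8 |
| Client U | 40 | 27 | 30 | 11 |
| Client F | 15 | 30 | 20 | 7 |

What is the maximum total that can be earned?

4470

Treat each block as its own option and order by rate: Client F/first 30 > Client U/first 27 > Client X/first 26 > Client C/first 25 > Client X/second 21 > Client U/second 11 > Client C/second 8 > Client F/second 7 > Client L/first 6 > Client L/second 5.
Client F/first (30): +15 → 185 left.
Fill Client U first block (40 at 27) → 145 left.
Client X first at 26: fill all 45 → 100 left.
Client C first at 25: fill all 25 → 75 left.
Client X/second (21): +35 → 40 left.
Fill Client U second block (30 at 11) → 10 left.
Client C/second: +10 of 60 at 8; pool empty.
Total = 30×15 + 27×40 + 26×45 + 25×25 + 21×35 + 11×30 + 8×10 = 4470.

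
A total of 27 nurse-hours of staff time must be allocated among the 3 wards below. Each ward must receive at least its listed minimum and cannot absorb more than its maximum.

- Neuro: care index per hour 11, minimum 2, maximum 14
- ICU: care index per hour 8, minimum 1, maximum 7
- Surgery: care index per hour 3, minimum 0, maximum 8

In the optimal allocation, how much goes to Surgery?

6

Meeting every minimum uses 2+1+0 = 3 nurse-hours, leaving 24.
Highest care index per hour first: Neuro 11 > ICU 8 > Surgery 3.
Neuro takes 12 more to reach its cap of 14 → 12 left.
ICU takes 6 more to reach its cap of 7 → 6 left.
Surgery: +6 (room for 8) → 6. Pool exhausted.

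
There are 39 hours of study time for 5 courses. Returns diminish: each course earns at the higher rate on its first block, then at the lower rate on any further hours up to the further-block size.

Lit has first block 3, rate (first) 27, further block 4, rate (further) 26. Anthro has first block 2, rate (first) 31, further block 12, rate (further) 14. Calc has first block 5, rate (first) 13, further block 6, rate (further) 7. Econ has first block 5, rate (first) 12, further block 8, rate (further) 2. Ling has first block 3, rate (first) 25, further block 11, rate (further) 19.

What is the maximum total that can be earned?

751

Rank every tier by rate: Anthro/T1 31 > Lit/T1 27 > Lit/T2 26 > Ling/T1 25 > Ling/T2 19 > Anthro/T2 14 > Calc/T1 13 > Econ/T1 12 > Calc/T2 7 > Econ/T2 2.
Anthro T1 at 31: fill all 2 — 37 left.
Fill Lit T1 block (3 at 27) — 34 left.
Lit/T2 (26): +4 — 30 left.
Ling T1 at 25: fill all 3 — 27 left.
Ling/T2 (19): +11 — 16 left.
Fill Anthro T2 block (12 at 14) — 4 left.
Calc/T1: +4 of 5 at 13; pool empty.
Total = 31×2 + 27×3 + 26×4 + 25×3 + 19×11 + 14×12 + 13×4 = 751.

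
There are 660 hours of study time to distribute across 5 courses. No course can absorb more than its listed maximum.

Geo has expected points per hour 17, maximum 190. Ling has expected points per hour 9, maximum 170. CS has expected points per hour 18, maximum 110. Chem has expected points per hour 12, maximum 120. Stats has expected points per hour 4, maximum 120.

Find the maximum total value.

Rank by expected points per hour: CS 18 > Geo 17 > Chem 12 > Ling 9 > Stats 4.
Give CS 110 to hit its cap of 110 — 550 left.
Give Geo 190 to hit its cap of 190 — 360 left.
Give Chem 120 to hit its cap of 120 — 240 left.
Ling: +170 to 170 (cap) — 70 left.
Only 70 left; Stats takes them to reach 70.
Total = 17×190 + 9×170 + 18×110 + 12×120 + 4×70 = 8460.

8460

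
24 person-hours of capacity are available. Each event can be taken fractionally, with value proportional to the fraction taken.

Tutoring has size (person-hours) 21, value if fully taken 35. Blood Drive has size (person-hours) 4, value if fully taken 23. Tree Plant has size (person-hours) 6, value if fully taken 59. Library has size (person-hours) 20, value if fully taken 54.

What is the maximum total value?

119.8

Rank by value-to-size ratio: Tree Plant 59/6≈9.83, Blood Drive 23/4≈5.75, Library 54/20≈2.7, Tutoring 35/21≈1.67.
Tree Plant: take in full, 6 person-hours for value 59 → 18 left.
Take all of Blood Drive (4 person-hours, value 23) → 14 person-hours left.
Fill the last 14 person-hours with part of Library: 14/20 of it earns 37.8.
Total value = 119.8.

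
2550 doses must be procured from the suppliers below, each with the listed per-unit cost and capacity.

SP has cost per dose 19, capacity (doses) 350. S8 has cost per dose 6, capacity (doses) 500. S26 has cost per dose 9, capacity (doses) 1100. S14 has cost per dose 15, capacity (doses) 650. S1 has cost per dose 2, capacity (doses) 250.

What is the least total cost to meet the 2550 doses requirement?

24100

Fill from the cheapest supplier first.
S1 at 2: take all 250 doses ; 2300 still needed.
S8 (6): use full 500 ; 1800 doses to go.
S26 at 9: take all 1100 doses ; 700 still needed.
Take 650 from S14 at 15 ; need 50 more.
Take 50 from SP at 19 to finish.
Cost = 250×2 + 500×6 + 1100×9 + 650×15 + 50×19 = 24100.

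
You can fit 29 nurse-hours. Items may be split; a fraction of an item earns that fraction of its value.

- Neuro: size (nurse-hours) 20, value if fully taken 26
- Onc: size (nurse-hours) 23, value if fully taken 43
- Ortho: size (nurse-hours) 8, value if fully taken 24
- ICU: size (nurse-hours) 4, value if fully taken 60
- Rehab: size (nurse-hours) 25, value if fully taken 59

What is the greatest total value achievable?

124.12

Best value per unit of size first: ICU 60/4≈15, Ortho 24/8≈3, Rehab 59/25≈2.36, Onc 43/23≈1.87, Neuro 26/20≈1.3.
Take all of ICU (4 nurse-hours, value 60) — 25 nurse-hours left.
Take all of Ortho (8 nurse-hours, value 24) — 17 nurse-hours left.
Only 17 nurse-hours remain; take 17/25 of Rehab for value 59×17/25 = 40.12.
Total value = 124.12.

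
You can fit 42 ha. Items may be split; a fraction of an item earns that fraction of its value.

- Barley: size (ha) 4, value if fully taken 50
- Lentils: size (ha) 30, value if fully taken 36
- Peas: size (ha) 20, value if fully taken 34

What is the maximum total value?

105.6

Rank by value-to-size ratio: Barley 50/4≈12.5, Peas 34/20≈1.7, Lentils 36/30≈1.2.
Barley: take in full, 4 ha for value 50 ; 38 left.
Take all of Peas (20 ha, value 34) ; 18 ha left.
Fill the last 18 ha with part of Lentils: 18/30 of it earns 21.6.
Total value = 105.6.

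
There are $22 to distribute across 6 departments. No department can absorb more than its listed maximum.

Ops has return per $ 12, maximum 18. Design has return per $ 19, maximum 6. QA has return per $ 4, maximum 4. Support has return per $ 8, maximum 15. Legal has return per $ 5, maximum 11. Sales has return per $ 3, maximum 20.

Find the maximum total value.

Rank by return per $: Design 19 > Ops 12 > Support 8 > Legal 5 > QA 4 > Sales 3.
Design: +6 to 6 (cap) — 16 left.
Ops has room for 18 but only 16 remain, so it gets 16.
Total = 12×16 + 19×6 = 306.

306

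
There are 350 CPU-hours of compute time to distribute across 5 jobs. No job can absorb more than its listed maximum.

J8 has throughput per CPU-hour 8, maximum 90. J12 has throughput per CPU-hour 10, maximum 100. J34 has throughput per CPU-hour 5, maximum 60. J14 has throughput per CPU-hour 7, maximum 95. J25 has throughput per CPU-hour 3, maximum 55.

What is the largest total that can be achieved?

2700

Order the jobs by throughput per CPU-hour: J12 10 > J8 8 > J14 7 > J34 5 > J25 3.
Give J12 100 to hit its cap of 100 → 250 left.
J8 takes 90 to reach its cap of 90 → 160 left.
Give J14 95 to hit its cap of 95 → 65 left.
J34: +60 to 60 (cap) → 5 left.
J25: +5 (room for 55) → 5. Pool exhausted.
Total = 8×90 + 10×100 + 5×60 + 7×95 + 3×5 = 2700.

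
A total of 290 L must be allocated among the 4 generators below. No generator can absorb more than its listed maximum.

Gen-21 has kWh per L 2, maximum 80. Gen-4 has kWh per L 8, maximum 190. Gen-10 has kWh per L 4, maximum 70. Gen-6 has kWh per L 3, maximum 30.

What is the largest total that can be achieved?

Order the generators by kWh per L: Gen-4 8 > Gen-10 4 > Gen-6 3 > Gen-21 2.
Gen-4 takes 190 to reach its cap of 190 → 100 left.
Gen-10: +70 to 70 (cap) → 30 left.
Gen-6 takes 30 to reach its cap of 30 → 0 left.
Total = 8×190 + 4×70 + 3×30 = 1890.

1890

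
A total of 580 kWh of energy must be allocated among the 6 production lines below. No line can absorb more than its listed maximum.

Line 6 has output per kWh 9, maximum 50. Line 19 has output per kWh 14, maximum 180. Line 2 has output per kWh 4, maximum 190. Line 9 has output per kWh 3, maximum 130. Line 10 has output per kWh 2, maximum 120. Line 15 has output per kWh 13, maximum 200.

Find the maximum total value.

Highest output per kWh first: Line 19 14 > Line 15 13 > Line 6 9 > Line 2 4 > Line 9 3 > Line 10 2.
Line 19 takes 180 to reach its cap of 180 → 400 left.
Give Line 15 200 to hit its cap of 200 → 200 left.
Line 6: +50 to 50 (cap) → 150 left.
Line 2: +150 (room for 190) → 150. Pool exhausted.
Total = 9×50 + 14×180 + 4×150 + 13×200 = 6170.

6170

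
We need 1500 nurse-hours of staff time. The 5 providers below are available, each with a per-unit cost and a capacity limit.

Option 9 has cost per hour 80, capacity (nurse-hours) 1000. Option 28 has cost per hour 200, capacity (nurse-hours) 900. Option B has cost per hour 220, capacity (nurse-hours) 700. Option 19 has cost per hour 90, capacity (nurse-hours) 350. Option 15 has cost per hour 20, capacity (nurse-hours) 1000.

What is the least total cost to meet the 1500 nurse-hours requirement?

Use providers in increasing cost order.
Option 15 (20): use full 1000 ; 500 nurse-hours to go.
Option 9 (80): take the remaining 500 ; done.
Option 19, Option 28, Option B: unused.
Cost = 1000×20 + 500×80 = 60000.

60000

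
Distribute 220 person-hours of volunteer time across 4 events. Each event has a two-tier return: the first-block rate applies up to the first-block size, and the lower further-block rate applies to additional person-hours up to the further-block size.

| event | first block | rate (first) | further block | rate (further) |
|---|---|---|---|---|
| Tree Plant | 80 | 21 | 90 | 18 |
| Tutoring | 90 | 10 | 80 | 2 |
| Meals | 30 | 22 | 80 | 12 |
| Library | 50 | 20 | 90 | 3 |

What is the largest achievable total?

Treat each block as its own option and order by rate: Meals/first 22 > Tree Plant/first 21 > Library/first 20 > Tree Plant/second 18 > Meals/second 12 > Tutoring/first 10 > Library/second 3 > Tutoring/second 2.
Meals first at 22: fill all 30 → 190 left.
Tree Plant first at 21: fill all 80 → 110 left.
Library/first (20): +50 → 60 left.
Tree Plant second at 18: only 60 left, fill 60.
Total = 22×30 + 21×80 + 20×50 + 18×60 = 4420.

4420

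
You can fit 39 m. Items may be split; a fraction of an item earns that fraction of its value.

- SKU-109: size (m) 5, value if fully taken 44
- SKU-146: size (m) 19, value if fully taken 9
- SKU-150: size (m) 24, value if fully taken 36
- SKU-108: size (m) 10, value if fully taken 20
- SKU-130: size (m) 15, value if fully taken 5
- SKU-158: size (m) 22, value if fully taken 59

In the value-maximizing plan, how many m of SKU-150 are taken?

2

Rank by value-to-size ratio: SKU-109 44/5≈8.8, SKU-158 59/22≈2.68, SKU-108 20/10≈2, SKU-150 36/24≈1.5, SKU-146 9/19≈0.474, SKU-130 5/15≈0.333.
All 5 m of SKU-109 fit (value 44) ; 34 remain.
SKU-158: take in full, 22 m for value 59 ; 12 left.
SKU-108: take in full, 10 m for value 20 ; 2 left.
Fill the last 2 m with part of SKU-150: 2/24 of it earns 3.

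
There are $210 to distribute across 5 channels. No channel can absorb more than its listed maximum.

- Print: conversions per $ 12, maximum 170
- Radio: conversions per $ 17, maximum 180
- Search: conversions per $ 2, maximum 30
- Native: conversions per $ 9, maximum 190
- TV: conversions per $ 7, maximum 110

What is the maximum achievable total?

Highest conversions per $ first: Radio 17 > Print 12 > Native 9 > TV 7 > Search 2.
Give Radio 180 to hit its cap of 180 ; 30 left.
Print has room for 170 but only 30 remain, so it gets 30.
Total = 12×30 + 17×180 = 3420.

3420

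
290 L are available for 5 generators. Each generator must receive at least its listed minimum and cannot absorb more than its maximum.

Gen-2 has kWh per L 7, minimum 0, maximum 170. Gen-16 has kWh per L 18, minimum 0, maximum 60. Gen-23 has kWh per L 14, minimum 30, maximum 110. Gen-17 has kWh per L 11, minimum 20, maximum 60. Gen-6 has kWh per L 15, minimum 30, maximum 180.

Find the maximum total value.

Meeting every minimum uses 0+0+30+20+30 = 80 L, leaving 210.
Highest kWh per L first: Gen-16 18 > Gen-6 15 > Gen-23 14 > Gen-17 11 > Gen-2 7.
Gen-16 takes 60 more to reach its cap of 60 — 150 left.
Give Gen-6 150 more to hit its cap of 180 — 0 left.
Total = 18×60 + 14×30 + 11×20 + 15×180 = 4420.

4420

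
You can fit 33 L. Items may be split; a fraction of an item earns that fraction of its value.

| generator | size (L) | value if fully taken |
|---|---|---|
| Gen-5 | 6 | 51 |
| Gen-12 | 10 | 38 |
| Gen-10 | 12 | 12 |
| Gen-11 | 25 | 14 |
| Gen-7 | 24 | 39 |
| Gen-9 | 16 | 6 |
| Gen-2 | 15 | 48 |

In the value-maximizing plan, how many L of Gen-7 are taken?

2

Rank by value-to-size ratio: Gen-5 51/6≈8.5, Gen-12 38/10≈3.8, Gen-2 48/15≈3.2, Gen-7 39/24≈1.62, Gen-10 12/12≈1, Gen-11 14/25≈0.56, Gen-9 6/16≈0.375.
Gen-5: take in full, 6 L for value 51 → 27 left.
Take all of Gen-12 (10 L, value 38) → 17 L left.
Gen-2: take in full, 15 L for value 48 → 2 left.
2 L left: a 2/24 share of Gen-7 gives 39×2/24 = 3.25.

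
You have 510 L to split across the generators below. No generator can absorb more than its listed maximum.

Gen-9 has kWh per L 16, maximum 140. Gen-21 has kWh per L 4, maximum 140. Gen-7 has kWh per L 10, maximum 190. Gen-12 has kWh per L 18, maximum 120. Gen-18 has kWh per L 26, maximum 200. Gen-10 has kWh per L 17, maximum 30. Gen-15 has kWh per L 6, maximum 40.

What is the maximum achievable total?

10310

Order the generators by kWh per L: Gen-18 26 > Gen-12 18 > Gen-10 17 > Gen-9 16 > Gen-7 10 > Gen-15 6 > Gen-21 4.
Gen-18: +200 to 200 (cap) ; 310 left.
Give Gen-12 120 to hit its cap of 120 ; 190 left.
Gen-10 takes 30 to reach its cap of 30 ; 160 left.
Give Gen-9 140 to hit its cap of 140 ; 20 left.
Gen-7: +20 (room for 190) → 20. Pool exhausted.
Total = 16×140 + 10×20 + 18×120 + 26×200 + 17×30 = 10310.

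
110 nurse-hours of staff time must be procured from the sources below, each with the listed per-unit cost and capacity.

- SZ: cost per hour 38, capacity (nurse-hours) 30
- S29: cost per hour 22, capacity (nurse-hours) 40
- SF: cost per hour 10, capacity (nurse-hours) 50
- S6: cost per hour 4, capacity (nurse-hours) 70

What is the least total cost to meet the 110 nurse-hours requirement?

680

Use sources in increasing cost order.
Take 70 from S6 at 4 — need 40 more.
SF (10): take the remaining 40 — done.
S29, SZ: unused.
Cost = 70×4 + 40×10 = 680.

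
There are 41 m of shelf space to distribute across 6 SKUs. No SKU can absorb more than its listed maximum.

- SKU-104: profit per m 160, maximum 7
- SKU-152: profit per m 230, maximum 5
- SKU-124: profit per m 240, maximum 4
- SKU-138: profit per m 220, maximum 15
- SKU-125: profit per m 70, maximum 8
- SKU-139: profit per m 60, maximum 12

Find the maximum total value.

Rank by profit per m: SKU-124 240 > SKU-152 230 > SKU-138 220 > SKU-104 160 > SKU-125 70 > SKU-139 60.
SKU-124: +4 to 4 (cap) ; 37 left.
SKU-152: +5 to 5 (cap) ; 32 left.
SKU-138: +15 to 15 (cap) ; 17 left.
SKU-104: +7 to 7 (cap) ; 10 left.
Give SKU-125 8 to hit its cap of 8 ; 2 left.
SKU-139 has room for 12 but only 2 remain, so it gets 2.
Total = 160×7 + 230×5 + 240×4 + 220×15 + 70×8 + 60×2 = 7210.

7210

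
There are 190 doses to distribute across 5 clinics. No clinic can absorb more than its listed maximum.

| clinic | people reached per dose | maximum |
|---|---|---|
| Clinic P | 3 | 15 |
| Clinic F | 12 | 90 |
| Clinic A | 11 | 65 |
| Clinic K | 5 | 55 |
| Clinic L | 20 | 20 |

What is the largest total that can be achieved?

2270

Rank by people reached per dose: Clinic L 20 > Clinic F 12 > Clinic A 11 > Clinic K 5 > Clinic P 3.
Clinic L takes 20 to reach its cap of 20 — 170 left.
Clinic F: +90 to 90 (cap) — 80 left.
Give Clinic A 65 to hit its cap of 65 — 15 left.
Only 15 left; Clinic K takes them to reach 15.
Total = 12×90 + 11×65 + 5×15 + 20×20 = 2270.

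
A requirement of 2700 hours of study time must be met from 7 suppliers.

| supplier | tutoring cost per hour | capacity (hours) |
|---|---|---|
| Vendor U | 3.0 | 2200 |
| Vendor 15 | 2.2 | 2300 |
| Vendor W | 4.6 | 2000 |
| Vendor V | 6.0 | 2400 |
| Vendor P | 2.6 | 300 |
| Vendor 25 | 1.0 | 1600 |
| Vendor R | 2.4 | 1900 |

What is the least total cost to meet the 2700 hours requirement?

Use suppliers in increasing cost order.
Vendor 25 at 1.0: take all 1600 hours ; 1100 still needed.
Vendor 15 (2.2): take the remaining 1100 ; done.
Vendor R, Vendor P, Vendor U, Vendor W, Vendor V: unused.
Cost = 1600×1.0 + 1100×2.2 = 4020.

4020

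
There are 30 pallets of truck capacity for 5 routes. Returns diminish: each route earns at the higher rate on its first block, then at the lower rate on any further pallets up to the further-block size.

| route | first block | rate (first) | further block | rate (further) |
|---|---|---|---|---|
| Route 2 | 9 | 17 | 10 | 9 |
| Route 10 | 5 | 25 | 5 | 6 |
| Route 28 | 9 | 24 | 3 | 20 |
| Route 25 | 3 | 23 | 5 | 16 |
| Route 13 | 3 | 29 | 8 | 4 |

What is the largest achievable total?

676

Rank every tier by rate: Route 13/T1 29 > Route 10/T1 25 > Route 28/T1 24 > Route 25/T1 23 > Route 28/T2 20 > Route 2/T1 17 > Route 25/T2 16 > Route 2/T2 9 > Route 10/T2 6 > Route 13/T2 4.
Route 13/T1 (29): +3 → 27 left.
Route 10/T1 (25): +5 → 22 left.
Route 28/T1 (24): +9 → 13 left.
Route 25 T1 at 23: fill all 3 → 10 left.
Fill Route 28 T2 block (3 at 20) → 7 left.
Route 2/T1: +7 of 9 at 17; pool empty.
Total = 29×3 + 25×5 + 24×9 + 23×3 + 20×3 + 17×7 = 676.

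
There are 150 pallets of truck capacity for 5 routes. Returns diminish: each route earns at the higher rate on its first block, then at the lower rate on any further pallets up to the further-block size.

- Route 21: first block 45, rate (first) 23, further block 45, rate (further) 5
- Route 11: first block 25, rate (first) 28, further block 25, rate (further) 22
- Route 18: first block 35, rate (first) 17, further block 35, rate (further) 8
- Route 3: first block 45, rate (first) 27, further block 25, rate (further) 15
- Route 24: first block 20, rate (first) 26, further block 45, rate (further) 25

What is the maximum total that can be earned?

3905

Treat each block as its own option and order by rate: Route 11/first 28 > Route 3/first 27 > Route 24/first 26 > Route 24/second 25 > Route 21/first 23 > Route 11/second 22 > Route 18/first 17 > Route 3/second 15 > Route 18/second 8 > Route 21/second 5.
Route 11/first (28): +25 → 125 left.
Route 3/first (27): +45 → 80 left.
Route 24 first at 26: fill all 20 → 60 left.
Route 24/second (25): +45 → 15 left.
15 remain; put them into Route 21 first at 23.
Total = 28×25 + 27×45 + 26×20 + 25×45 + 23×15 = 3905.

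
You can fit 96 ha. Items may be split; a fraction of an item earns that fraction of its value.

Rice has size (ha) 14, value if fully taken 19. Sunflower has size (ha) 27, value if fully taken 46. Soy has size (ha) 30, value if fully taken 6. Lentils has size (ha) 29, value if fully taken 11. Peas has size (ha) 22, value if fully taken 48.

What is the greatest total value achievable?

124.8

Sort by value density: Peas 48/22≈2.18, Sunflower 46/27≈1.7, Rice 19/14≈1.36, Lentils 11/29≈0.379, Soy 6/30≈0.2.
Take all of Peas (22 ha, value 48) ; 74 ha left.
Sunflower: take in full, 27 ha for value 46 ; 47 left.
All 14 ha of Rice fit (value 19) ; 33 remain.
Lentils: take in full, 29 ha for value 11 ; 4 left.
Fill the last 4 ha with part of Soy: 4/30 of it earns 0.8.
Total value = 124.8.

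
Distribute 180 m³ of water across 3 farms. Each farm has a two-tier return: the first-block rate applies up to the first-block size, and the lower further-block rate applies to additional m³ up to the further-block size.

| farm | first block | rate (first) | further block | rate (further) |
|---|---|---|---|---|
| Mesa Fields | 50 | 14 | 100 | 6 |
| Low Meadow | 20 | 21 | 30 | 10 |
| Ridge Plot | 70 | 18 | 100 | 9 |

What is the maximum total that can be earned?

2770

Rank every tier by rate: Low Meadow/tier1 21 > Ridge Plot/tier1 18 > Mesa Fields/tier1 14 > Low Meadow/tier2 10 > Ridge Plot/tier2 9 > Mesa Fields/tier2 6.
Low Meadow tier1 at 21: fill all 20 ; 160 left.
Ridge Plot/tier1 (18): +70 ; 90 left.
Mesa Fields tier1 at 14: fill all 50 ; 40 left.
Low Meadow tier2 at 10: fill all 30 ; 10 left.
10 remain; put them into Ridge Plot tier2 at 9.
Total = 21×20 + 18×70 + 14×50 + 10×30 + 9×10 = 2770.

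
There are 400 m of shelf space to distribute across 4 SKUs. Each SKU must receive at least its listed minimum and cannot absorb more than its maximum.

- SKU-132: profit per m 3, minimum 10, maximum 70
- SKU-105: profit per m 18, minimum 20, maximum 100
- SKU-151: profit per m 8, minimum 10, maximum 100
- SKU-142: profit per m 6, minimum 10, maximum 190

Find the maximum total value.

Meeting every minimum uses 10+20+10+10 = 50 m, leaving 350.
Highest profit per m first: SKU-105 18 > SKU-151 8 > SKU-142 6 > SKU-132 3.
SKU-105 takes 80 more to reach its cap of 100 ; 270 left.
SKU-151 takes 90 more to reach its cap of 100 ; 180 left.
SKU-142: +180 to 190 (cap) ; 0 left.
Total = 3×10 + 18×100 + 8×100 + 6×190 = 3770.

3770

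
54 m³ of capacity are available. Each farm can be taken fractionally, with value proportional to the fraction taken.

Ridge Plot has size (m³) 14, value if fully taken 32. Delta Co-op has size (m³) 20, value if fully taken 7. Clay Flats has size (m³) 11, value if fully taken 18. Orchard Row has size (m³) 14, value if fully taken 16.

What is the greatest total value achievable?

71.25

Sort by value density: Ridge Plot 32/14≈2.29, Clay Flats 18/11≈1.64, Orchard Row 16/14≈1.14, Delta Co-op 7/20≈0.35.
All 14 m³ of Ridge Plot fit (value 32) ; 40 remain.
All 11 m³ of Clay Flats fit (value 18) ; 29 remain.
Take all of Orchard Row (14 m³, value 16) ; 15 m³ left.
Only 15 m³ remain; take 15/20 of Delta Co-op for value 7×15/20 = 5.25.
Total value = 71.25.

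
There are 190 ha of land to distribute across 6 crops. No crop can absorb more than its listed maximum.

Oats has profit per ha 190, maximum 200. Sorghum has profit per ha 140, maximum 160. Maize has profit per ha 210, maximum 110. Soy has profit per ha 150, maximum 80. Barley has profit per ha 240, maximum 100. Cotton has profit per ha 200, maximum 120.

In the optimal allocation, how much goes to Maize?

Order the crops by profit per ha: Barley 240 > Maize 210 > Cotton 200 > Oats 190 > Soy 150 > Sorghum 140.
Barley takes 100 to reach its cap of 100 — 90 left.
Only 90 left; Maize takes them to reach 90.

90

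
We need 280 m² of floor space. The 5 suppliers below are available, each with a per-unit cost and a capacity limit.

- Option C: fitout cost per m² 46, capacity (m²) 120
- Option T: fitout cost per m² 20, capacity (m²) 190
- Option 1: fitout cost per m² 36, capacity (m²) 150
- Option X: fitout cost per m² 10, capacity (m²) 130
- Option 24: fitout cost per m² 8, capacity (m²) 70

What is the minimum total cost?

3460

Fill from the cheapest supplier first.
Option 24 at 8: take all 70 m² ; 210 still needed.
Option X at 10: take all 130 m² ; 80 still needed.
Option T (20): take the remaining 80 ; done.
Option 1, Option C: unused.
Cost = 70×8 + 130×10 + 80×20 = 3460.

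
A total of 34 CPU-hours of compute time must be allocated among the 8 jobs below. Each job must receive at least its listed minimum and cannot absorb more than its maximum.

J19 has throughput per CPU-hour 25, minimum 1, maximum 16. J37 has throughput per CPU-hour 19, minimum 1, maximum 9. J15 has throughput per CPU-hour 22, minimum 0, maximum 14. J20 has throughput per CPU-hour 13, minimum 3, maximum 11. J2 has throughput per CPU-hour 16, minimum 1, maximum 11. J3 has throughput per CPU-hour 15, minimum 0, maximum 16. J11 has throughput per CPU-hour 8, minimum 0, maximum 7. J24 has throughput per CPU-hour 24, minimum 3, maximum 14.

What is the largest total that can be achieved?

786

Meeting every minimum uses 1+1+0+3+1+0+0+3 = 9 CPU-hours, leaving 25.
Order the jobs by throughput per CPU-hour: J19 25 > J24 24 > J15 22 > J37 19 > J2 16 > J3 15 > J20 13 > J11 8.
Give J19 15 more to hit its cap of 16 — 10 left.
Only 10 left; J24 takes them to reach 13.
Total = 25×16 + 19×1 + 13×3 + 16×1 + 24×13 = 786.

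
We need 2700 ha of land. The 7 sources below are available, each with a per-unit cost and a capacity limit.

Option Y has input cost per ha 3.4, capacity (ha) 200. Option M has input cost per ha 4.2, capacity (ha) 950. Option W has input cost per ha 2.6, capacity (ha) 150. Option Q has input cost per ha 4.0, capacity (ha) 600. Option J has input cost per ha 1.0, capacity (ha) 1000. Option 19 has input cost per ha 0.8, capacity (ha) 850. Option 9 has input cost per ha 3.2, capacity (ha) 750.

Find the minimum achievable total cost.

4310

Cheapest first:
Take 850 from Option 19 at 0.8 — need 1850 more.
Option J (1.0): use full 1000 — 850 ha to go.
Take 150 from Option W at 2.6 — need 700 more.
Option 9 (3.2): take the remaining 700 — done.
Option Y, Option Q, Option M: unused.
Cost = 850×0.8 + 1000×1.0 + 150×2.6 + 700×3.2 = 4310.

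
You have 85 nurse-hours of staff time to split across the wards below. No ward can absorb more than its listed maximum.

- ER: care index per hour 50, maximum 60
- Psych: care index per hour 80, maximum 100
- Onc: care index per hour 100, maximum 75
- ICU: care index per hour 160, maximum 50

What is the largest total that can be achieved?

11500

Highest care index per hour first: ICU 160 > Onc 100 > Psych 80 > ER 50.
ICU: +50 to 50 (cap) → 35 left.
Onc: +35 (room for 75) → 35. Pool exhausted.
Total = 100×35 + 160×50 = 11500.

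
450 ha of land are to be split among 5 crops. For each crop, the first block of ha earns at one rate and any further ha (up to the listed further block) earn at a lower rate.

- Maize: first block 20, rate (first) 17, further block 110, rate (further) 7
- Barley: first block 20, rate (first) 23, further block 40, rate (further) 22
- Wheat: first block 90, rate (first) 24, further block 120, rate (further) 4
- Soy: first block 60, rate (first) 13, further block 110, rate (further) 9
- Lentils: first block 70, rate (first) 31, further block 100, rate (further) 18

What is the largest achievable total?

9040

Order all 10 blocks by rate: Lentils/tier1 31 > Wheat/tier1 24 > Barley/tier1 23 > Barley/tier2 22 > Lentils/tier2 18 > Maize/tier1 17 > Soy/tier1 13 > Soy/tier2 9 > Maize/tier2 7 > Wheat/tier2 4.
Fill Lentils tier1 block (70 at 31) — 380 left.
Fill Wheat tier1 block (90 at 24) — 290 left.
Barley tier1 at 23: fill all 20 — 270 left.
Barley tier2 at 22: fill all 40 — 230 left.
Lentils tier2 at 18: fill all 100 — 130 left.
Maize tier1 at 17: fill all 20 — 110 left.
Soy/tier1 (13): +60 — 50 left.
Soy tier2 at 9: only 50 left, fill 50.
Total = 31×70 + 24×90 + 23×20 + 22×40 + 18×100 + 17×20 + 13×60 + 9×50 = 9040.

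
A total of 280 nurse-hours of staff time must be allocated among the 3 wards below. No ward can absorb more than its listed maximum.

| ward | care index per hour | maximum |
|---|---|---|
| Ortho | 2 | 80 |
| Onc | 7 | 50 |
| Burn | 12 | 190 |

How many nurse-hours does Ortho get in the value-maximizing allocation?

40

Highest care index per hour first: Burn 12 > Onc 7 > Ortho 2.
Burn takes 190 to reach its cap of 190 ; 90 left.
Onc takes 50 to reach its cap of 50 ; 40 left.
Ortho has room for 80 but only 40 remain, so it gets 40.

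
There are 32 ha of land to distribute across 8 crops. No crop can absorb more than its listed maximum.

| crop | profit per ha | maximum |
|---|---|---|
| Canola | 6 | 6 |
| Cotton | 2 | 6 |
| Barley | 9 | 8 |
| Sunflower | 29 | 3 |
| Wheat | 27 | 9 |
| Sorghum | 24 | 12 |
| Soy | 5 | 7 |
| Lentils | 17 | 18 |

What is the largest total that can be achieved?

Order the crops by profit per ha: Sunflower 29 > Wheat 27 > Sorghum 24 > Lentils 17 > Barley 9 > Canola 6 > Soy 5 > Cotton 2.
Sunflower: +3 to 3 (cap) — 29 left.
Give Wheat 9 to hit its cap of 9 — 20 left.
Sorghum: +12 to 12 (cap) — 8 left.
Lentils: +8 (room for 18) → 8. Pool exhausted.
Total = 29×3 + 27×9 + 24×12 + 17×8 = 754.

754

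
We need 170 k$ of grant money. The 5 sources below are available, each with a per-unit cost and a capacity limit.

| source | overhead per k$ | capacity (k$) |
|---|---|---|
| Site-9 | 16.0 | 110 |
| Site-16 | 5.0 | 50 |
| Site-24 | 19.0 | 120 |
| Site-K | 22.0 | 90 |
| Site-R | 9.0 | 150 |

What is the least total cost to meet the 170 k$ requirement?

1330

Cheapest first:
Site-16 at 5.0: take all 50 k$ — 120 still needed.
Take 120 from Site-R at 9.0 to finish.
Site-9, Site-24, Site-K: unused.
Cost = 50×5.0 + 120×9.0 = 1330.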